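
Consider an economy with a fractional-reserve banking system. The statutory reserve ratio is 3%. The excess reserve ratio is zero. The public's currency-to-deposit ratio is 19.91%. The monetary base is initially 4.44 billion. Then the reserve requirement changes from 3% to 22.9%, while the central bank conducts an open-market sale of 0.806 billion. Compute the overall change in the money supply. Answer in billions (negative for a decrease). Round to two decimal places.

Before: m₁ = (1 + 0.1991) / (0.03 + 0.1991) ≈ 5.2340, MB₁ = 4.44, so M₁ = 5.2340 × 4.44 ≈ 23.239 billion.
After: m₂ = (1 + 0.1991) / (0.229 + 0.1991) ≈ 2.8010, MB₂ = 4.44 − 0.806 = 3.634, so M₂ = 2.8010 × 3.634 ≈ 10.1788 billion.
ΔM = M₂ − M₁ = 10.1788 − 23.239 = -13.0602 billion.

-13.06 billion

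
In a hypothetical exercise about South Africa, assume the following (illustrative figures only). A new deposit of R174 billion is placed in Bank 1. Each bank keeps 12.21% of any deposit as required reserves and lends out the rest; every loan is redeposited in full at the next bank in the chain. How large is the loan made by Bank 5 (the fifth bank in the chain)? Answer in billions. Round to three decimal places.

R90.735 billion

Each bank lends a fraction (1 − rr) = 0.8779 of the deposit it receives, so Bank 5 receives 174·0.8779^4 and lends 174·0.8779^5 ≈ 90.7349 billion.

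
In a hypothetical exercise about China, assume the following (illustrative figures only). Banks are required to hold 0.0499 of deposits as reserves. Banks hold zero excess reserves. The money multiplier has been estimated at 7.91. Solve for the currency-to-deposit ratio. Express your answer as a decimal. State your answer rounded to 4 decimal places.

Using m = 7.91. From m = (1 + c)/(c + rr + e), rearranging gives 1 + c = m·(c + rr + e), so c·(1 − m) = m·(rr + e) − 1.
Hence c = [m·(rr + e) − 1]/(1 − m) = [7.91 × (0.0499 + 0) − 1] / (1 − 7.91) ≈ 0.087596.

0.0876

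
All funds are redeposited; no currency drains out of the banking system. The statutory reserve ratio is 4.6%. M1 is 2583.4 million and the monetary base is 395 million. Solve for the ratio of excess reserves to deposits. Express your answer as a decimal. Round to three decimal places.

Using m = M/MB = 2583.4/395 ≈ 6.540253. Since m = (1 + c)/(c + rr + e), the denominator satisfies c + rr + e = (1 + c)/m = (1 + 0) / 6.540253 ≈ 0.152899.
With c = 0 and rr = 0.046, the ratio of excess reserves to deposits is 0.152899 − 0 − 0.046 = 0.106899.

0.107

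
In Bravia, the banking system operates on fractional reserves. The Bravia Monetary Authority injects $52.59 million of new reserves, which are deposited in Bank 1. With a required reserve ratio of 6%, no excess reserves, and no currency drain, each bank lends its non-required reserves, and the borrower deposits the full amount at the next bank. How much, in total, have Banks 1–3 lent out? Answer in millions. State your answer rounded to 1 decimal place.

Bank i lends (1 − rr)^i of the original deposit: Bank 1 lends 52.59·0.9400 = 49.4346, Bank 2 lends 52.59·0.9400² ≈ 46.4685, and so on.
Summing a geometric series: total = 52.59·[0.9400·(1 − 0.9400^3) / (1 − 0.9400)] ≈ 139.5835 million.

$139.6 million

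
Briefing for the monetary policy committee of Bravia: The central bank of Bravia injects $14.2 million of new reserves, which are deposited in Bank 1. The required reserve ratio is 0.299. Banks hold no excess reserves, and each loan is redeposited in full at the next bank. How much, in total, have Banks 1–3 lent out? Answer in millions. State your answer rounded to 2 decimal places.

Bank i lends (1 − rr)^i of the original deposit: Bank 1 lends 14.2·0.7010 = 9.9542, Bank 2 lends 14.2·0.7010² ≈ 6.9779, and so on.
Summing a geometric series: total = 14.2·[0.7010·(1 − 0.7010^3) / (1 − 0.7010)] ≈ 21.8236 million.

$21.82 million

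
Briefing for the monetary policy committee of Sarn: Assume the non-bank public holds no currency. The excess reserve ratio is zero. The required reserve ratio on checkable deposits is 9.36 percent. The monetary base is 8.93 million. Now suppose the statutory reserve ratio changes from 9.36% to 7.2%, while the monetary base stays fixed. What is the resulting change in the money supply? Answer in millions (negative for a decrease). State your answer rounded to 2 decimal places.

28.62 million

Initially m₁ = 1 / (0.0936) ≈ 10.6838, so M₁ = 10.6838 × 8.93 ≈ 95.4063 million.
After the change m₂ = 1 / (0.072) ≈ 13.8889, so M₂ = 13.8889 × 8.93 ≈ 124.0279 million.
ΔM = M₂ − M₁ = 124.0279 − 95.4063 = 28.6216 million.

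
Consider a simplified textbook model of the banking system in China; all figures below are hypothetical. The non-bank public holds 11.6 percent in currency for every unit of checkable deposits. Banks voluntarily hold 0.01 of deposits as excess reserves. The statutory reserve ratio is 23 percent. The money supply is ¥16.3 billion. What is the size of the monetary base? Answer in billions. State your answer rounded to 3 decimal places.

¥5.200 billion

The money multiplier is m = (1 + c) / (rr + e + c) = (1 + 0.116) / (0.23 + 0.01 + 0.116) ≈ 3.134831.
MB = M / m = 16.3 / 3.134831 ≈ 5.1996 billion.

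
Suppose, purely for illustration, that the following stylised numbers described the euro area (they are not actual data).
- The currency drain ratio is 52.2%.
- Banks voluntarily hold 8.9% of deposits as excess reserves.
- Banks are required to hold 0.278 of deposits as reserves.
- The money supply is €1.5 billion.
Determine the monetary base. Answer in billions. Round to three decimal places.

The money multiplier is m = (1 + c) / (rr + e + c) = (1 + 0.522) / (0.278 + 0.089 + 0.522) ≈ 1.71204.
MB = M / m = 1.5 / 1.71204 ≈ 0.8761 billion.

€0.876 billion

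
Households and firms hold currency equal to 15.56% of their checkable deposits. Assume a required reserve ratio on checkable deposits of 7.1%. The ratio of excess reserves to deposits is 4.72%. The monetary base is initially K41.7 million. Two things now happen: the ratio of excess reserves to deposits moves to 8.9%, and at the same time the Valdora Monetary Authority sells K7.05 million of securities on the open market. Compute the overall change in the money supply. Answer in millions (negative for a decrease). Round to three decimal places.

-49.125 million

Before: m₁ = (1 + 0.1556) / (0.071 + 0.0472 + 0.1556) ≈ 4.220599, MB₁ = 41.7, so M₁ = 4.220599 × 41.7 ≈ 175.999 million.
After: m₂ = (1 + 0.1556) / (0.071 + 0.089 + 0.1556) ≈ 3.661597, MB₂ = 41.7 − 7.05 = 34.65, so M₂ = 3.661597 × 34.65 ≈ 126.8743 million.
ΔM = M₂ − M₁ = 126.8743 − 175.999 = -49.1247 million.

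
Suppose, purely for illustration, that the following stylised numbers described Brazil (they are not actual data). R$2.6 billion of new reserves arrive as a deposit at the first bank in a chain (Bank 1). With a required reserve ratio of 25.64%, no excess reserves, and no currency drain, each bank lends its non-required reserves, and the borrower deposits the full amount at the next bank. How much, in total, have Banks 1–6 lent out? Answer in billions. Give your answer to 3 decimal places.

R$6.266 billion

Bank i lends (1 − rr)^i of the original deposit: Bank 1 lends 2.6·0.7436 ≈ 1.9334, Bank 2 lends 2.6·0.7436² ≈ 1.4376, and so on.
Summing a geometric series: total = 2.6·[0.7436·(1 − 0.7436^6) / (1 − 0.7436)] ≈ 6.2656 billion.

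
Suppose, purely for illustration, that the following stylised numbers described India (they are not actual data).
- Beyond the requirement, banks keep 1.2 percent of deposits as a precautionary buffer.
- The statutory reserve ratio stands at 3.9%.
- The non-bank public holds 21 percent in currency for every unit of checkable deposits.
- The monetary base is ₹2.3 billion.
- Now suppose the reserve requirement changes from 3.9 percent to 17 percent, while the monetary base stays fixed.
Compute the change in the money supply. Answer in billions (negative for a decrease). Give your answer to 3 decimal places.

Initially m₁ = (1 + 0.21) / (0.039 + 0.012 + 0.21) ≈ 4.63602, so M₁ = 4.63602 × 2.3 ≈ 10.6628 billion.
After the change m₂ = (1 + 0.21) / (0.17 + 0.012 + 0.21) ≈ 3.08673, so M₂ = 3.08673 × 2.3 ≈ 7.0995 billion.
ΔM = M₂ − M₁ = 7.0995 − 10.6628 = -3.5633 billion.

-3.563 billion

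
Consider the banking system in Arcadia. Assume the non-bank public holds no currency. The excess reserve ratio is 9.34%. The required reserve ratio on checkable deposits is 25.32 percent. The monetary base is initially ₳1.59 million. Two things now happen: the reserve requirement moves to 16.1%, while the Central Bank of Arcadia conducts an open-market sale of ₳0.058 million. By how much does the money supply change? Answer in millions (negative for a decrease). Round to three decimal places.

₳1.435 million

Before: m₁ = 1 / (0.2532 + 0.0934) ≈ 2.88517, MB₁ = 1.59, so M₁ = 2.88517 × 1.59 ≈ 4.5874 million.
After: m₂ = 1 / (0.161 + 0.0934) ≈ 3.93082, MB₂ = 1.59 − 0.058 = 1.532, so M₂ = 3.93082 × 1.532 ≈ 6.022 million.
ΔM = M₂ − M₁ = 6.022 − 4.5874 = 1.4346 million.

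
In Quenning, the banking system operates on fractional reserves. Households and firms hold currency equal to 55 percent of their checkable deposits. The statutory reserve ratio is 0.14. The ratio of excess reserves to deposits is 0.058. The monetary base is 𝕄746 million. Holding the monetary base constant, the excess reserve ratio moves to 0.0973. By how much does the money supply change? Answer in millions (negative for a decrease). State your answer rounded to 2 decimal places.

Initially m₁ = (1 + 0.55) / (0.14 + 0.058 + 0.55) ≈ 2.072193, so M₁ = 2.072193 × 746 ≈ 1545.856 million.
After the change m₂ = (1 + 0.55) / (0.14 + 0.0973 + 0.55) ≈ 1.968754, so M₂ = 1.968754 × 746 ≈ 1468.6905 million.
ΔM = M₂ − M₁ = 1468.6905 − 1545.856 = -77.1655 million.

-77.17 million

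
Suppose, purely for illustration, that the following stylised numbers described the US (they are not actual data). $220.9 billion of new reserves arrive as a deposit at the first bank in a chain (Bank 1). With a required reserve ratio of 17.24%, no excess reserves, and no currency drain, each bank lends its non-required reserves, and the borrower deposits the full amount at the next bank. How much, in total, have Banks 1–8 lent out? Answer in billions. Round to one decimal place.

$827.1 billion

Bank i lends (1 − rr)^i of the original deposit: Bank 1 lends 220.9·0.8276 ≈ 182.8168, Bank 2 lends 220.9·0.8276² ≈ 151.2992, and so on.
Summing a geometric series: total = 220.9·[0.8276·(1 − 0.8276^8) / (1 − 0.8276)] ≈ 827.0537 billion.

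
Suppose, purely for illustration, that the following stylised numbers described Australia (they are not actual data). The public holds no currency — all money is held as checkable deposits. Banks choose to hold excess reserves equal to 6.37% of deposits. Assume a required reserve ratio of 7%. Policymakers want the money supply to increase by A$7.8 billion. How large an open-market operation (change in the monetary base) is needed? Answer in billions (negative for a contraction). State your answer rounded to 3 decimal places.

A$1.043 billion

The money multiplier is m = 1 / (rr + e) = 1 / (0.07 + 0.0637) ≈ 7.47943.
ΔMB = ΔM / m = (+7.8) / 7.47943 ≈ 1.0429 billion.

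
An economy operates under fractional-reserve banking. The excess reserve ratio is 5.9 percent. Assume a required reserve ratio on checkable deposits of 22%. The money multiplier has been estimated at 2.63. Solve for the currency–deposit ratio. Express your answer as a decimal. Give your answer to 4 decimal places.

0.1633

Using m = 2.63. From m = (1 + c)/(c + rr + e), rearranging gives 1 + c = m·(c + rr + e), so c·(1 − m) = m·(rr + e) − 1.
Hence c = [m·(rr + e) − 1]/(1 − m) = [2.63 × (0.22 + 0.059) − 1] / (1 − 2.63) ≈ 0.163331.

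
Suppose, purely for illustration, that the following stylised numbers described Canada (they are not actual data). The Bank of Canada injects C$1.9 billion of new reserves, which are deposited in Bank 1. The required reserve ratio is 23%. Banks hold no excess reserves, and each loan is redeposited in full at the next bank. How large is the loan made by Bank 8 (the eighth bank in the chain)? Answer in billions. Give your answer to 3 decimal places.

C$0.235 billion

Each bank lends a fraction (1 − rr) = 0.7700 of the deposit it receives, so Bank 8 receives 1.9·0.7700^7 and lends 1.9·0.7700^8 ≈ 0.2348 billion.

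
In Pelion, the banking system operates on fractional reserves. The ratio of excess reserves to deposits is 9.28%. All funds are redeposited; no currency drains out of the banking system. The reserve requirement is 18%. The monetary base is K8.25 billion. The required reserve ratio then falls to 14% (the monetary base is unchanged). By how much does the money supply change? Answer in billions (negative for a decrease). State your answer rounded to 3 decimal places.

Initially m₁ = 1 / (0.18 + 0.0928) ≈ 3.66569, so M₁ = 3.66569 × 8.25 ≈ 30.2419 billion.
After the change m₂ = 1 / (0.14 + 0.0928) ≈ 4.29553, so M₂ = 4.29553 × 8.25 ≈ 35.4381 billion.
ΔM = M₂ − M₁ = 35.4381 − 30.2419 = 5.1962 billion.

K5.196 billion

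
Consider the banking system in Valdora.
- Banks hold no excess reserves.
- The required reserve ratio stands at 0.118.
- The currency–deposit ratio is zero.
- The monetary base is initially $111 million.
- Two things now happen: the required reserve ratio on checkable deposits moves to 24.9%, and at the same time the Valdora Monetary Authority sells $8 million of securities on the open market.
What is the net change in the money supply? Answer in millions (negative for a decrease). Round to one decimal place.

-527.0 million

Before: m₁ = 1 / (0.118) ≈ 8.47458, MB₁ = 111, so M₁ = 8.47458 × 111 ≈ 940.6784 million.
After: m₂ = 1 / (0.249) ≈ 4.01606, MB₂ = 111 − 8 = 103, so M₂ = 4.01606 × 103 ≈ 413.6542 million.
ΔM = M₂ − M₁ = 413.6542 − 940.6784 = -527.0242 million.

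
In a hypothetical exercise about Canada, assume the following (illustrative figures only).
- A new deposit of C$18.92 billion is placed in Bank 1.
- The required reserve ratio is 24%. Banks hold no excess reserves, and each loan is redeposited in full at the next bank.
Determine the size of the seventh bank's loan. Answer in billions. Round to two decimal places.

C$2.77 billion

Each bank lends a fraction (1 − rr) = 0.7600 of the deposit it receives, so Bank 7 receives 18.92·0.7600^6 and lends 18.92·0.7600^7 ≈ 2.7709 billion.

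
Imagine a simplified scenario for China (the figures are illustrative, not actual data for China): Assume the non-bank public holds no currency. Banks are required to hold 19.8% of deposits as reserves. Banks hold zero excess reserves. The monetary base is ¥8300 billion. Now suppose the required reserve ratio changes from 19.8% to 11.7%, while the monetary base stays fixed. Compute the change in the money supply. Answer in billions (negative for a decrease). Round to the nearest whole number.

Initially m₁ = 1 / (0.198) ≈ 5.05051, so M₁ = 5.05051 × 8300 = 41919.233 billion.
After the change m₂ = 1 / (0.117) ≈ 8.54701, so M₂ = 8.54701 × 8300 = 70940.183 billion.
ΔM = M₂ − M₁ = 70940.183 − 41919.233 = 29020.95 billion.

¥29021 billion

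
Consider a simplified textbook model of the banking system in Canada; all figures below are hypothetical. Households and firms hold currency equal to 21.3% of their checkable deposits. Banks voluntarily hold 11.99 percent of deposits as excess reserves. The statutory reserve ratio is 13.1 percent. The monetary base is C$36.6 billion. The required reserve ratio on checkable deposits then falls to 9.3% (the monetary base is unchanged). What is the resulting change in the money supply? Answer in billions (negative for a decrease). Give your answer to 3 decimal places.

Initially m₁ = (1 + 0.213) / (0.131 + 0.1199 + 0.213) ≈ 2.614788, so M₁ = 2.614788 × 36.6 ≈ 95.7012 billion.
After the change m₂ = (1 + 0.213) / (0.093 + 0.1199 + 0.213) ≈ 2.848086, so M₂ = 2.848086 × 36.6 ≈ 104.2399 billion.
ΔM = M₂ − M₁ = 104.2399 − 95.7012 = 8.5387 billion.

C$8.539 billion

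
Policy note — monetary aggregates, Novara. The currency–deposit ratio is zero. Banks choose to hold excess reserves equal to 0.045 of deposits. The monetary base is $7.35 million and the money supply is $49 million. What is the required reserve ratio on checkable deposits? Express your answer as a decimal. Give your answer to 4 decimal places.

Using m = M/MB = 49/7.35 ≈ 6.666667. Since m = (1 + c)/(c + rr + e), the denominator satisfies c + rr + e = (1 + c)/m = (1 + 0) / 6.666667 ≈ 0.150000.
With c = 0 and e = 0.045, the required reserve ratio on checkable deposits is 0.150000 − 0 − 0.045 = 0.105.

0.1050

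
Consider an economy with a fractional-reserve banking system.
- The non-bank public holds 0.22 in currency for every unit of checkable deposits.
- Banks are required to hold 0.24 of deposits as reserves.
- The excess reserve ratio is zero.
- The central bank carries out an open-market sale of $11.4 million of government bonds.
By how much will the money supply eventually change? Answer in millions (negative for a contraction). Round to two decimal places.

-30.23 million

The money multiplier is m = (1 + c) / (rr + c) = (1 + 0.22) / (0.24 + 0.22) ≈ 2.65217.
The sale removes 11.4 million of base, so ΔM = m × ΔMB = 2.65217 × (−11.4) ≈ -30.2347 million.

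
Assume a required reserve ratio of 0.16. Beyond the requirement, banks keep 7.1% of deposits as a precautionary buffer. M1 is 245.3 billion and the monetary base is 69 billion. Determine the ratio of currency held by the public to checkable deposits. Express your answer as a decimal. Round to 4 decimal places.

0.0700

Using m = M/MB = 245.3/69 ≈ 3.555072. From m = (1 + c)/(c + rr + e), rearranging gives 1 + c = m·(c + rr + e), so c·(1 − m) = m·(rr + e) − 1.
Hence c = [m·(rr + e) − 1]/(1 − m) = [3.555072 × (0.16 + 0.071) − 1] / (1 − 3.555072) ≈ 0.069970.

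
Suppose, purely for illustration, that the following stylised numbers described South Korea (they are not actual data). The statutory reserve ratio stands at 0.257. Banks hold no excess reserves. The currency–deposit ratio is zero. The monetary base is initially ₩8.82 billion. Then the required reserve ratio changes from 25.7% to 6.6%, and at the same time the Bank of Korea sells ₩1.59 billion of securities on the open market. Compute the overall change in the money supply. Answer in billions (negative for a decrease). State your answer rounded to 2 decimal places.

Before: m₁ = 1 / (0.257) ≈ 3.8911, MB₁ = 8.82, so M₁ = 3.8911 × 8.82 ≈ 34.3195 billion.
After: m₂ = 1 / (0.066) ≈ 15.1515, MB₂ = 8.82 − 1.59 = 7.23, so M₂ = 15.1515 × 7.23 ≈ 109.5453 billion.
ΔM = M₂ − M₁ = 109.5453 − 34.3195 = 75.2258 billion.

₩75.23 billion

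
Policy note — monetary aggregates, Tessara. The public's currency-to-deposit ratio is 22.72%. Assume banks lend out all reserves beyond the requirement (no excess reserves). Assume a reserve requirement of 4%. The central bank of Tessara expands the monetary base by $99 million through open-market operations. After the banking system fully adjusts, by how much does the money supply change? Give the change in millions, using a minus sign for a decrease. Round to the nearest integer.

$455 million

The money multiplier is m = (1 + c) / (rr + c) = (1 + 0.2272) / (0.04 + 0.2272) ≈ 4.5928.
The purchase adds 99 million of base, so ΔM = m × ΔMB = 4.5928 × (+99) = 454.6872 million.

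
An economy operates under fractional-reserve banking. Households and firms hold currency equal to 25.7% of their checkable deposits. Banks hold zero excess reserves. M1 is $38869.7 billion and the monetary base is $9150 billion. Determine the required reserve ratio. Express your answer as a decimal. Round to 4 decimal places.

0.0389

Using m = M/MB = 38869.7/9150 ≈ 4.248055. Since m = (1 + c)/(c + rr + e), the denominator satisfies c + rr + e = (1 + c)/m = (1 + 0.257) / 4.248055 ≈ 0.295900.
With c = 0.257 and e = 0, the required reserve ratio is 0.295900 − 0.257 − 0 = 0.0389.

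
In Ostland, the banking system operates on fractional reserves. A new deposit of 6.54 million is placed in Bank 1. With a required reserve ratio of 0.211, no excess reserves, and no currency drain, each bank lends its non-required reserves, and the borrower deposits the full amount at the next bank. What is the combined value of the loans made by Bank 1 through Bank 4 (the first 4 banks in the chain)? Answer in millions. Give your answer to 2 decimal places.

14.98 million

Bank i lends (1 − rr)^i of the original deposit: Bank 1 lends 6.54·0.7890 ≈ 5.1601, Bank 2 lends 6.54·0.7890² ≈ 4.0713, and so on.
Summing a geometric series: total = 6.54·[0.7890·(1 − 0.7890^4) / (1 − 0.7890)] ≈ 14.9781 million.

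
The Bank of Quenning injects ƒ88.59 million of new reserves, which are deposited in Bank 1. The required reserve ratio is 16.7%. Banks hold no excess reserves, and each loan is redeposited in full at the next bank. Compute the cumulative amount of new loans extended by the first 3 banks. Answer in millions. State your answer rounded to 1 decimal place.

Bank i lends (1 − rr)^i of the original deposit: Bank 1 lends 88.59·0.8330 ≈ 73.7955, Bank 2 lends 88.59·0.8330² ≈ 61.4716, and so on.
Summing a geometric series: total = 88.59·[0.8330·(1 − 0.8330^3) / (1 − 0.8330)] ≈ 186.4730 million.

ƒ186.5 million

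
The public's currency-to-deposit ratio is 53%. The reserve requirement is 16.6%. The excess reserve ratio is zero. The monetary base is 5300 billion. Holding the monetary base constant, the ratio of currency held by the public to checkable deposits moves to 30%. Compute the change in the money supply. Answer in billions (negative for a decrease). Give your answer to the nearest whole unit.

Initially m₁ = (1 + 0.53) / (0.166 + 0.53) ≈ 2.19828, so M₁ = 2.19828 × 5300 = 11650.884 billion.
After the change m₂ = (1 + 0.3) / (0.166 + 0.3) ≈ 2.78970, so M₂ = 2.78970 × 5300 = 14785.41 billion.
ΔM = M₂ − M₁ = 14785.41 − 11650.884 = 3134.526 billion.

3135 billion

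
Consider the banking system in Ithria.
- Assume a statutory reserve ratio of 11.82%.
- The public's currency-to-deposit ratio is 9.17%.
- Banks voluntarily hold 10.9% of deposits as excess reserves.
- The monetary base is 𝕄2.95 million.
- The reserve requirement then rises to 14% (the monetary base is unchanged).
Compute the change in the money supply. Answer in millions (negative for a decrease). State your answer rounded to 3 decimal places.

-0.646 million

Initially m₁ = (1 + 0.0917) / (0.1182 + 0.109 + 0.0917) ≈ 3.42333, so M₁ = 3.42333 × 2.95 ≈ 10.0988 million.
After the change m₂ = (1 + 0.0917) / (0.14 + 0.109 + 0.0917) ≈ 3.20429, so M₂ = 3.20429 × 2.95 ≈ 9.4527 million.
ΔM = M₂ − M₁ = 9.4527 − 10.0988 = -0.6461 million.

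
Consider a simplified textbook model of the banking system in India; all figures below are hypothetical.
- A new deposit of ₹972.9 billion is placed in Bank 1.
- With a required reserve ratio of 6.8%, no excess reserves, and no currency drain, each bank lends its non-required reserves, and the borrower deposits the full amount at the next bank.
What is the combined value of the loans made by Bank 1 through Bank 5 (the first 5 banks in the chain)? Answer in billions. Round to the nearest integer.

Bank i lends (1 − rr)^i of the original deposit: Bank 1 lends 972.9·0.9320 = 906.7428, Bank 2 lends 972.9·0.9320² ≈ 845.0843, and so on.
Summing a geometric series: total = 972.9·[0.9320·(1 − 0.9320^5) / (1 − 0.9320)] ≈ 3957.6505 billion.

₹3958 billion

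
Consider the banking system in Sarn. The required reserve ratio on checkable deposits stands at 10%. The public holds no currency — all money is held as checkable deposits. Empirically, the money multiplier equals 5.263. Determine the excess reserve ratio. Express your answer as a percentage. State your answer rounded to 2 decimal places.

9.00%

Using m = 5.263. Since m = (1 + c)/(c + rr + e), the denominator satisfies c + rr + e = (1 + c)/m = (1 + 0) / 5.263 ≈ 0.190006.
With c = 0 and rr = 0.1, the excess reserve ratio is 0.190006 − 0 − 0.1 = 0.090006.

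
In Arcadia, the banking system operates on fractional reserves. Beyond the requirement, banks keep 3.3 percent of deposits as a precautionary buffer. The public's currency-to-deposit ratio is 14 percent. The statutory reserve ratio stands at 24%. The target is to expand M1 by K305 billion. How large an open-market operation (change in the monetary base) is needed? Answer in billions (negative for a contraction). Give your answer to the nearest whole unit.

K110 billion

The money multiplier is m = (1 + c) / (rr + e + c) = (1 + 0.14) / (0.24 + 0.033 + 0.14) ≈ 2.7603.
ΔMB = ΔM / m = (+305) / 2.7603 ≈ 110.4952 billion.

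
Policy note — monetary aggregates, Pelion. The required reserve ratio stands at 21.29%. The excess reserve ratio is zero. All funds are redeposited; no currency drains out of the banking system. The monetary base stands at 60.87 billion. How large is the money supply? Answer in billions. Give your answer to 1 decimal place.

With no currency drain or excess reserves, the money multiplier is m = 1/rr = 1/0.2129 ≈ 4.6970.
Money supply M = m × MB = 4.6970 × 60.87 ≈ 285.9064 billion.

285.9 billion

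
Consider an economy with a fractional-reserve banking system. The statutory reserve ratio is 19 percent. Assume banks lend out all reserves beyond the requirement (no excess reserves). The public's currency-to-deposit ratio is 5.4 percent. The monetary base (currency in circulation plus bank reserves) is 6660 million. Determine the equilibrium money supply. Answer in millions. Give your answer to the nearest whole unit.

28769 million

The money multiplier is m = (1 + c) / (rr + c) = (1 + 0.054) / (0.19 + 0.054) ≈ 4.31967.
So M = m × MB = 4.31967 × 6660 = 28769.0022 million.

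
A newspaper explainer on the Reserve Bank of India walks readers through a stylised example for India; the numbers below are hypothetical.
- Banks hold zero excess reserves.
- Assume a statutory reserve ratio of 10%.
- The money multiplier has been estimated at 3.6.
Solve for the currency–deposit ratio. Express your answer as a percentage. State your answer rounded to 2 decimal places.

24.62%

Using m = 3.6. From m = (1 + c)/(c + rr + e), rearranging gives 1 + c = m·(c + rr + e), so c·(1 − m) = m·(rr + e) − 1.
Hence c = [m·(rr + e) − 1]/(1 − m) = [3.6 × (0.1 + 0) − 1] / (1 − 3.6) ≈ 0.246154.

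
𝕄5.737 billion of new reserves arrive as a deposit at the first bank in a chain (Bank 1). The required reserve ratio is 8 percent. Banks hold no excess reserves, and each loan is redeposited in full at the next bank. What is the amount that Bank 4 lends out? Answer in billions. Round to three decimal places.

Each bank lends a fraction (1 − rr) = 0.9200 of the deposit it receives, so Bank 4 receives 5.737·0.9200^3 and lends 5.737·0.9200^4 ≈ 4.1099 billion.

𝕄4.110 billion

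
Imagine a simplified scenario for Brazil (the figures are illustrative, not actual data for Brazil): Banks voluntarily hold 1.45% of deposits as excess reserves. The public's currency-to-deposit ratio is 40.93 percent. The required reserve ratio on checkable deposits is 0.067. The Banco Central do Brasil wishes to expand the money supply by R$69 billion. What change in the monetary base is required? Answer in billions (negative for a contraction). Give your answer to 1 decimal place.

R$24.0 billion

The money multiplier is m = (1 + c) / (rr + e + c) = (1 + 0.4093) / (0.067 + 0.0145 + 0.4093) ≈ 2.8714.
ΔMB = ΔM / m = (+69) / 2.8714 ≈ 24.0301 billion.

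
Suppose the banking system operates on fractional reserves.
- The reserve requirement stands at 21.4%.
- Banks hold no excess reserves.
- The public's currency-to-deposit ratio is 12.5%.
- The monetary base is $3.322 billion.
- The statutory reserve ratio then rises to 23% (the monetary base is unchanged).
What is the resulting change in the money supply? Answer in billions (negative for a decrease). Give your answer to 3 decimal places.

-0.497 billion

Initially m₁ = (1 + 0.125) / (0.214 + 0.125) ≈ 3.31858, so M₁ = 3.31858 × 3.322 ≈ 11.0243 billion.
After the change m₂ = (1 + 0.125) / (0.23 + 0.125) ≈ 3.16901, so M₂ = 3.16901 × 3.322 ≈ 10.5275 billion.
ΔM = M₂ − M₁ = 10.5275 − 11.0243 = -0.4968 billion.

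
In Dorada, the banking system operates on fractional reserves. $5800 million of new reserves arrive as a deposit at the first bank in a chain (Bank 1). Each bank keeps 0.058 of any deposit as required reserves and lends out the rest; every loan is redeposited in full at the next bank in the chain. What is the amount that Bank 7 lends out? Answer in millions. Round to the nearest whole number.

$3818 million

Each bank lends a fraction (1 − rr) = 0.9420 of the deposit it receives, so Bank 7 receives 5800·0.9420^6 and lends 5800·0.9420^7 ≈ 3817.5463 million.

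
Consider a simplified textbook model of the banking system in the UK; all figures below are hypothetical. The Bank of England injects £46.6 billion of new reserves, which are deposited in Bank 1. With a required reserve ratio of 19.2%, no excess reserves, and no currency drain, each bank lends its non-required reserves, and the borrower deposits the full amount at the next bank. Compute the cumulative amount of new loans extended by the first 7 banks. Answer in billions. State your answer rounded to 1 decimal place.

£152.0 billion

Bank i lends (1 − rr)^i of the original deposit: Bank 1 lends 46.6·0.8080 = 37.6528, Bank 2 lends 46.6·0.8080² ≈ 30.4235, and so on.
Summing a geometric series: total = 46.6·[0.8080·(1 − 0.8080^7) / (1 − 0.8080)] ≈ 152.0147 billion.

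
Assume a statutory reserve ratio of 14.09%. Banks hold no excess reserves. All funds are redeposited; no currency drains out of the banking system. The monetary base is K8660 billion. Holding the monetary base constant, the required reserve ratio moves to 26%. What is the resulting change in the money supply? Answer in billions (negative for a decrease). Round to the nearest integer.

-28154 billion

Initially m₁ = 1 / (0.1409) ≈ 7.09723, so M₁ = 7.09723 × 8660 = 61462.0118 billion.
After the change m₂ = 1 / (0.26) ≈ 3.84615, so M₂ = 3.84615 × 8660 = 33307.659 billion.
ΔM = M₂ − M₁ = 33307.659 − 61462.0118 = -28154.3528 billion.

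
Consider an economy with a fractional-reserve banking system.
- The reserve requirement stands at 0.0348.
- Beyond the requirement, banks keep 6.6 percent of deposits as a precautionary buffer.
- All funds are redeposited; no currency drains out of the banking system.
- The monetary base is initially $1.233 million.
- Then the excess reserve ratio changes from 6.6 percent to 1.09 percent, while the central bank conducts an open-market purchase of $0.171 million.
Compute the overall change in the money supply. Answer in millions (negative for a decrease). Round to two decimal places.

$18.49 million

Before: m₁ = 1 / (0.0348 + 0.066) ≈ 9.9206, MB₁ = 1.233, so M₁ = 9.9206 × 1.233 ≈ 12.2321 million.
After: m₂ = 1 / (0.0348 + 0.0109) ≈ 21.8818, MB₂ = 1.233 + 0.171 = 1.404, so M₂ = 21.8818 × 1.404 ≈ 30.722 million.
ΔM = M₂ − M₁ = 30.722 − 12.2321 = 18.4899 million.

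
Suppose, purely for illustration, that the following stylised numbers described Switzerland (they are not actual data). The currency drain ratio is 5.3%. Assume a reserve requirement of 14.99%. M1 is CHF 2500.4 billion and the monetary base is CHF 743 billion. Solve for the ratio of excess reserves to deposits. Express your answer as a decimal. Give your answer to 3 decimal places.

Using m = M/MB = 2500.4/743 ≈ 3.365276. Since m = (1 + c)/(c + rr + e), the denominator satisfies c + rr + e = (1 + c)/m = (1 + 0.053) / 3.365276 ≈ 0.312902.
With c = 0.053 and rr = 0.1499, the ratio of excess reserves to deposits is 0.312902 − 0.053 − 0.1499 = 0.110002.

0.110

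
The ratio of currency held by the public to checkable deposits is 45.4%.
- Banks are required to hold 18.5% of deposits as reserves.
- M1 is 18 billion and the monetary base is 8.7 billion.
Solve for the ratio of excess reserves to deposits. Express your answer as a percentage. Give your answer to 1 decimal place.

6.4%

Using m = M/MB = 18/8.7 ≈ 2.068966. Since m = (1 + c)/(c + rr + e), the denominator satisfies c + rr + e = (1 + c)/m = (1 + 0.454) / 2.068966 ≈ 0.702767.
With c = 0.454 and rr = 0.185, the ratio of excess reserves to deposits is 0.702767 − 0.454 − 0.185 = 0.063767.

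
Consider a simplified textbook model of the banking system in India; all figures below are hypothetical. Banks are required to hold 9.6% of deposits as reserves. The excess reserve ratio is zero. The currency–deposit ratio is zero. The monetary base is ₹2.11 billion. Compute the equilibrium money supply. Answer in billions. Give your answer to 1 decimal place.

With no currency drain or excess reserves, the money multiplier is m = 1/rr = 1/0.096 ≈ 10.4167.
Money supply M = m × MB = 10.4167 × 2.11 ≈ 21.9792 billion.

₹22.0 billion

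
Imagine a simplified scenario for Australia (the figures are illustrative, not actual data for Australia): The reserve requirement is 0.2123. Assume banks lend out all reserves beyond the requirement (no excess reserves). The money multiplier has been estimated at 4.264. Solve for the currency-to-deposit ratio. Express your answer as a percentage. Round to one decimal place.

2.9%

Using m = 4.264. From m = (1 + c)/(c + rr + e), rearranging gives 1 + c = m·(c + rr + e), so c·(1 − m) = m·(rr + e) − 1.
Hence c = [m·(rr + e) − 1]/(1 − m) = [4.264 × (0.2123 + 0) − 1] / (1 − 4.264) ≈ 0.029030.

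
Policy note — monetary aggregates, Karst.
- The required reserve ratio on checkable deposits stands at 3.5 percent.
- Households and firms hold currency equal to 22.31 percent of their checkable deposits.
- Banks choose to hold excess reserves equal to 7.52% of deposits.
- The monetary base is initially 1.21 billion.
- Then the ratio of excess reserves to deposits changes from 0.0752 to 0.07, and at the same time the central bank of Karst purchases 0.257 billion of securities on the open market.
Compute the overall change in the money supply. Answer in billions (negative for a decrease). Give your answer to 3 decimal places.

1.028 billion

Before: m₁ = (1 + 0.2231) / (0.035 + 0.0752 + 0.2231) ≈ 3.66967, MB₁ = 1.21, so M₁ = 3.66967 × 1.21 ≈ 4.4403 billion.
After: m₂ = (1 + 0.2231) / (0.035 + 0.07 + 0.2231) ≈ 3.72783, MB₂ = 1.21 + 0.257 = 1.467, so M₂ = 3.72783 × 1.467 ≈ 5.4687 billion.
ΔM = M₂ − M₁ = 5.4687 − 4.4403 = 1.0284 billion.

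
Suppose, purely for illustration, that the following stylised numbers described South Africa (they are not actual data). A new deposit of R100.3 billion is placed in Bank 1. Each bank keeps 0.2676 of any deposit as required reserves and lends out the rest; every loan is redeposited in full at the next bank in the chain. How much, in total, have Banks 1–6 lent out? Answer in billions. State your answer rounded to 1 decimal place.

R232.1 billion

Bank i lends (1 − rr)^i of the original deposit: Bank 1 lends 100.3·0.7324 ≈ 73.4597, Bank 2 lends 100.3·0.7324² ≈ 53.8019, and so on.
Summing a geometric series: total = 100.3·[0.7324·(1 − 0.7324^6) / (1 − 0.7324)] ≈ 232.1437 billion.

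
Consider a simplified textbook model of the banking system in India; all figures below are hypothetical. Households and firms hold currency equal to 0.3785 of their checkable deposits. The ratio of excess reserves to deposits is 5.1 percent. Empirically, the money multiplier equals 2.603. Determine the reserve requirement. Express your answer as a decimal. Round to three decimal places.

Using m = 2.603. Since m = (1 + c)/(c + rr + e), the denominator satisfies c + rr + e = (1 + c)/m = (1 + 0.3785) / 2.603 ≈ 0.529581.
With c = 0.3785 and e = 0.051, the reserve requirement is 0.529581 − 0.3785 − 0.051 = 0.100081.

0.100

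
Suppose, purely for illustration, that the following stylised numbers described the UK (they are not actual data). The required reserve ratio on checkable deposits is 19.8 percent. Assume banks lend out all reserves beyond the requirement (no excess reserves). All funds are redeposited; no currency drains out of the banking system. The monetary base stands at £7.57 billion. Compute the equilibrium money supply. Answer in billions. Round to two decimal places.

£38.23 billion

With no currency drain or excess reserves, the money multiplier is m = 1/rr = 1/0.198 ≈ 5.0505.
Money supply M = m × MB = 5.0505 × 7.57 ≈ 38.2323 billion.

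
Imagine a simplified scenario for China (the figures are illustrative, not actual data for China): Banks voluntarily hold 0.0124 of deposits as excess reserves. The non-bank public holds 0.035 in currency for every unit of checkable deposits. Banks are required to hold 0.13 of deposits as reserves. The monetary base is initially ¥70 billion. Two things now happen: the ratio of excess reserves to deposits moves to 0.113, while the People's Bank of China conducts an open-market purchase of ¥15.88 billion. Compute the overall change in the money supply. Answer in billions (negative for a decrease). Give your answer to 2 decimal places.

-88.67 billion

Before: m₁ = (1 + 0.035) / (0.13 + 0.0124 + 0.035) ≈ 5.83427, MB₁ = 70, so M₁ = 5.83427 × 70 = 408.3989 billion.
After: m₂ = (1 + 0.035) / (0.13 + 0.113 + 0.035) ≈ 3.72302, MB₂ = 70 + 15.88 = 85.88, so M₂ = 3.72302 × 85.88 ≈ 319.733 billion.
ΔM = M₂ − M₁ = 319.733 − 408.3989 = -88.6659 billion.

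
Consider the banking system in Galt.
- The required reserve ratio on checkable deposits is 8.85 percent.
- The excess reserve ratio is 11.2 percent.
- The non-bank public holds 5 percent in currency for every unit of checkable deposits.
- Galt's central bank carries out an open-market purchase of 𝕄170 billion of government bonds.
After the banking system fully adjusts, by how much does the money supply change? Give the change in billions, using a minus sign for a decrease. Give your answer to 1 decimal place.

The money multiplier is m = (1 + c) / (rr + e + c) = (1 + 0.05) / (0.0885 + 0.112 + 0.05) ≈ 4.19162.
The purchase adds 170 billion of base, so ΔM = m × ΔMB = 4.19162 × (+170) = 712.5754 billion.

𝕄712.6 billion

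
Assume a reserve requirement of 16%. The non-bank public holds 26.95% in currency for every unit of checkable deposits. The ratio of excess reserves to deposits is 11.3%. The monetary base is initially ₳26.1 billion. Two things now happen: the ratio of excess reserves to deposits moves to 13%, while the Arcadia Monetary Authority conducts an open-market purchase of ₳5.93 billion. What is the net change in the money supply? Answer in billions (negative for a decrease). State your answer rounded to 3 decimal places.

₳11.599 billion

Before: m₁ = (1 + 0.2695) / (0.16 + 0.113 + 0.2695) ≈ 2.340092, MB₁ = 26.1, so M₁ = 2.340092 × 26.1 ≈ 61.0764 billion.
After: m₂ = (1 + 0.2695) / (0.16 + 0.13 + 0.2695) ≈ 2.268990, MB₂ = 26.1 + 5.93 = 32.03, so M₂ = 2.268990 × 32.03 ≈ 72.6757 billion.
ΔM = M₂ − M₁ = 72.6757 − 61.0764 = 11.5993 billion.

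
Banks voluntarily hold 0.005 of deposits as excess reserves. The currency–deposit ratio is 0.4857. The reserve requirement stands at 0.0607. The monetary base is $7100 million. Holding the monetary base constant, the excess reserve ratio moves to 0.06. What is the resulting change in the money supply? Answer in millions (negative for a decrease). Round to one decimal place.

Initially m₁ = (1 + 0.4857) / (0.0607 + 0.005 + 0.4857) ≈ 2.694414, so M₁ = 2.694414 × 7100 = 19130.3394 million.
After the change m₂ = (1 + 0.4857) / (0.0607 + 0.06 + 0.4857) ≈ 2.450033, so M₂ = 2.450033 × 7100 = 17395.2343 million.
ΔM = M₂ − M₁ = 17395.2343 − 19130.3394 = -1735.1051 million.

-1735.1 million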